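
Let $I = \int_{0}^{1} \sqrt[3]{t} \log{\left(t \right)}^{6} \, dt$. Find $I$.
$\frac{98415}{1024}$

Begin with the known integral
$$J(a) = \int_{0}^{1} t^{a} \, dt = \frac{1}{a + 1}.$$

Differentiating under the integral sign brings down a factor of $\ln t$:
$$\frac{dJ}{da} = \int_{0}^{1} t^{a} \log{\left(t \right)} \, dt = - \frac{1}{\left(a + 1\right)^{2}}.$$

Repeating $6$ times in total — each differentiation brings down another $\ln t$ — gives
$$\frac{d^{6}J}{da^{6}} = \int_{0}^{1} t^{a} \log{\left(t \right)}^{6} \, dt = \frac{720}{\left(a + 1\right)^{7}},$$
and the integrand here is exactly the target integrand, so $I = \frac{720}{\left(a + 1\right)^{7}}$.

Setting $a = \frac{1}{3}$:
$$I = \frac{98415}{1024}.$$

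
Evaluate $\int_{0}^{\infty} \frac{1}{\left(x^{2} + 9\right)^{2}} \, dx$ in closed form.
$\frac{\pi}{108}$

Recall the elementary integral
$$J(a) = \int_{0}^{\infty} \frac{1}{a^{2} + x^{2}} \, dx = \frac{\pi}{2 a}.$$

Differentiating under the integral sign with respect to $a$,
$$\frac{dJ}{da} = \int_{0}^{\infty} - \frac{2 a}{\left(a^{2} + x^{2}\right)^{2}} \, dx = - \frac{\pi}{2 a^{2}},$$
so $\int_{0}^{\infty} \frac{1}{\left(a^{2} + x^{2}\right)^{2}} \, dx = \frac{\pi}{4 a^{3}}$.

Setting $a = 3$:
$$I = \frac{\pi}{108}.$$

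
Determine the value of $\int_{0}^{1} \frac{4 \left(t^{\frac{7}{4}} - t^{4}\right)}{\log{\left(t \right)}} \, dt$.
$- \log{\left(\frac{160000}{14641} \right)}$

Introduce a parameter $a$ in the exponent: let $I(a) = \int_{0}^{1} \frac{4 \left(t^{\frac{7}{4}} - t^{a}\right)}{\log{\left(t \right)}} \, dt$.

Since $\dfrac{\partial}{\partial a}\,t^{a} = t^{a} \ln t$, the $\ln t$ in the denominator cancels and
$$\frac{dI}{da} = \int_{0}^{1} -4 t^{a} \, dt = -4 \left[\frac{t^{a+1}}{a+1}\right]_0^1 = - \frac{4}{a + 1}.$$

Integrating with respect to $a$ gives $I(a) = - \log{\left(\frac{256 \left(a + 1\right)^{4}}{14641} \right)} + C$.

At $a = \frac{7}{4}$ the integrand is identically $0$, so $I(\frac{7}{4}) = 0$. The closed form gives $0$, hence $C = 0$.

Setting $a = 4$:
$$I = - \log{\left(\frac{160000}{14641} \right)}.$$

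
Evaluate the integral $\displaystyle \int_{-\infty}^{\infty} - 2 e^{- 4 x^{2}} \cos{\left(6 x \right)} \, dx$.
$- \frac{\sqrt{\pi}}{e^{\frac{9}{4}}}$

Define $I(b) = \int_{-\infty}^{\infty} - 2 e^{- 4 x^{2}} \cos{\left(b x \right)} \, dx$.

Differentiating under the integral sign,
$$I'(b) = \int_{-\infty}^{\infty} 2 x e^{- 4 x^{2}} \sin{\left(b x \right)} \, dx.$$

Integrate $\int_{-\infty}^{\infty} x \sin(b x)\, e^{- 4 x^{2}}\, dx$ by parts with $u = \sin(b x)$ and $dv = x\, e^{- 4 x^{2}}\, dx$, giving $v = - \frac{e^{- 4 x^{2}}}{8}$. The boundary term vanishes and
$$\int_{-\infty}^{\infty} x \sin(b x)\, e^{- 4 x^{2}}\, dx = \frac{b}{8} \int_{-\infty}^{\infty} \cos(b x)\, e^{- 4 x^{2}}\, dx,$$
so $I'(b) = - \frac{b}{8}\, I(b)$.

This is a separable first-order ODE; solving with the initial condition $I(0) = \int_{-\infty}^{\infty} - 2 e^{- 4 x^{2}}\,dx = - \sqrt{\pi}$ gives
$$I(b) = - \sqrt{\pi} e^{- \frac{b^{2}}{16}}.$$

Setting $b = 6$:
$$I = - \frac{\sqrt{\pi}}{e^{\frac{9}{4}}}.$$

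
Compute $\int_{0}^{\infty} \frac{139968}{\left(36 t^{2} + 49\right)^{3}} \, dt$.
$\frac{4374 \pi}{16807}$

Begin with the known result
$$J(a) = \int_{0}^{\infty} \frac{3}{a^{2} + t^{2}} \, dt = \frac{3 \pi}{2 a}.$$

Differentiating under the integral sign with respect to $a$,
$$\frac{dJ}{da} = \int_{0}^{\infty} - \frac{6 a}{\left(a^{2} + t^{2}\right)^{2}} \, dt = - \frac{3 \pi}{2 a^{2}},$$
so $\int_{0}^{\infty} \frac{3}{\left(a^{2} + t^{2}\right)^{2}} \, dt = \frac{3 \pi}{4 a^{3}}$.

Repeating — each differentiation of $1/(t^2+a^2)^j$ produces $-2ja/(t^2+a^2)^{j+1}$ — and dividing through by $-2ja$ at each step yields, after $2$ differentiations in total,
$$\int_{0}^{\infty} \frac{3}{\left(a^{2} + t^{2}\right)^{3}} \, dt = \frac{9 \pi}{16 a^{5}}.$$

Setting $a = \frac{7}{6}$:
$$I = \frac{4374 \pi}{16807}.$$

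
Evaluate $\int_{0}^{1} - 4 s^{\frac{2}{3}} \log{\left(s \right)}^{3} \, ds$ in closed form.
$\frac{1944}{625}$

Consider the simpler parametrised integral
$$J(a) = \int_{0}^{1} - 4 s^{a} \, ds = - \frac{4}{a + 1}.$$

Differentiating under the integral sign brings down a factor of $\ln s$:
$$\frac{dJ}{da} = \int_{0}^{1} - 4 s^{a} \log{\left(s \right)} \, ds = \frac{4}{\left(a + 1\right)^{2}}.$$

Repeating $3$ times in total — each differentiation brings down another $\ln s$ — gives
$$\frac{d^{3}J}{da^{3}} = \int_{0}^{1} - 4 s^{a} \log{\left(s \right)}^{3} \, ds = \frac{24}{\left(a + 1\right)^{4}},$$
and the integrand here is exactly the target integrand, so $I = \frac{24}{\left(a + 1\right)^{4}}$.

Setting $a = \frac{2}{3}$:
$$I = \frac{1944}{625}.$$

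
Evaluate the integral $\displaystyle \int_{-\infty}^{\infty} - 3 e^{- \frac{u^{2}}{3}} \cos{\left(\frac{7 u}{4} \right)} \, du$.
$- \frac{3 \sqrt{3} \sqrt{\pi}}{e^{\frac{147}{64}}}$

Define $I(b) = \int_{-\infty}^{\infty} - 3 e^{- \frac{u^{2}}{3}} \cos{\left(b u \right)} \, du$.

Differentiating under the integral sign,
$$I'(b) = \int_{-\infty}^{\infty} 3 u e^{- \frac{u^{2}}{3}} \sin{\left(b u \right)} \, du.$$

Integrate $\int_{-\infty}^{\infty} u \sin(b u)\, e^{- \frac{u^{2}}{3}}\, du$ by parts with $w = \sin(b u)$ and $dv = u\, e^{- \frac{u^{2}}{3}}\, du$, giving $v = - \frac{3 e^{- \frac{u^{2}}{3}}}{2}$. The boundary term vanishes and
$$\int_{-\infty}^{\infty} u \sin(b u)\, e^{- \frac{u^{2}}{3}}\, du = \frac{3 b}{2} \int_{-\infty}^{\infty} \cos(b u)\, e^{- \frac{u^{2}}{3}}\, du,$$
so $I'(b) = - \frac{3 b}{2}\, I(b)$.

This is a separable first-order ODE; solving with the initial condition $I(0) = \int_{-\infty}^{\infty} - 3 e^{- \frac{u^{2}}{3}}\,du = - 3 \sqrt{3} \sqrt{\pi}$ gives
$$I(b) = - 3 \sqrt{3} \sqrt{\pi} e^{- \frac{3 b^{2}}{4}}.$$

Setting $b = \frac{7}{4}$:
$$I = - \frac{3 \sqrt{3} \sqrt{\pi}}{e^{\frac{147}{64}}}.$$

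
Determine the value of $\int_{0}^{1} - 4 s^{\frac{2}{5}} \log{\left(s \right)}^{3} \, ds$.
$\frac{15000}{2401}$

Begin with the known integral
$$J(a) = \int_{0}^{1} - 4 s^{a} \, ds = - \frac{4}{a + 1}.$$

Differentiating under the integral sign brings down a factor of $\ln s$:
$$\frac{dJ}{da} = \int_{0}^{1} - 4 s^{a} \log{\left(s \right)} \, ds = \frac{4}{\left(a + 1\right)^{2}}.$$

Repeating $3$ times in total — each differentiation brings down another $\ln s$ — gives
$$\frac{d^{3}J}{da^{3}} = \int_{0}^{1} - 4 s^{a} \log{\left(s \right)}^{3} \, ds = \frac{24}{\left(a + 1\right)^{4}},$$
and the integrand here is exactly the target integrand, so $I = \frac{24}{\left(a + 1\right)^{4}}$.

Setting $a = \frac{2}{5}$:
$$I = \frac{15000}{2401}.$$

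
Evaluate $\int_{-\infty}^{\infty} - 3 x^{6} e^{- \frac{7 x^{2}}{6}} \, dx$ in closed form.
$- \frac{1215 \sqrt{42} \sqrt{\pi}}{2401}$

Begin with the known integral
$$J(a) = \int_{-\infty}^{\infty} - 3 e^{- a x^{2}} \, dx = - \frac{3 \sqrt{\pi}}{\sqrt{a}}.$$

Differentiating under the integral sign brings down a factor of $(-x^2)$:
$$\frac{dJ}{da} = \int_{-\infty}^{\infty} 3 x^{2} e^{- a x^{2}} \, dx = \frac{3 \sqrt{\pi}}{2 a^{\frac{3}{2}}}.$$

Repeating $3$ times in total — each differentiation brings down another $(-x^2)$ — gives
$$\frac{d^{3}J}{da^{3}} = \int_{-\infty}^{\infty} 3 x^{6} e^{- a x^{2}} \, dx = \frac{45 \sqrt{\pi}}{8 a^{\frac{7}{2}}},$$
and the integrand here is $(-1)^{3}$ times the target integrand, so $I = (-1)^{3}\,\frac{d^{3}J}{da^{3}} = - \frac{45 \sqrt{\pi}}{8 a^{\frac{7}{2}}}$.

Setting $a = \frac{7}{6}$:
$$I = - \frac{1215 \sqrt{42} \sqrt{\pi}}{2401}.$$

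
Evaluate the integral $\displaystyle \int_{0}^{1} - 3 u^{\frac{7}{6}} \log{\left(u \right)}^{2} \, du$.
$- \frac{1296}{2197}$

Begin with the known integral
$$J(a) = \int_{0}^{1} - 3 u^{a} \, du = - \frac{3}{a + 1}.$$

Differentiating under the integral sign brings down a factor of $\ln u$:
$$\frac{dJ}{da} = \int_{0}^{1} - 3 u^{a} \log{\left(u \right)} \, du = \frac{3}{\left(a + 1\right)^{2}}.$$

Repeating twice in total — each differentiation brings down another $\ln u$ — gives
$$\frac{d^{2}J}{da^{2}} = \int_{0}^{1} - 3 u^{a} \log{\left(u \right)}^{2} \, du = - \frac{6}{\left(a + 1\right)^{3}},$$
and the integrand here is exactly the target integrand, so $I = - \frac{6}{\left(a + 1\right)^{3}}$.

Setting $a = \frac{7}{6}$:
$$I = - \frac{1296}{2197}.$$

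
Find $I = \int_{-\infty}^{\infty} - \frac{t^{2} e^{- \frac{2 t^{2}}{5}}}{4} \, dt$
$- \frac{5 \sqrt{10} \sqrt{\pi}}{32}$

Consider the simpler parametrised integral
$$J(a) = \int_{-\infty}^{\infty} - \frac{e^{- a t^{2}}}{4} \, dt = - \frac{\sqrt{\pi}}{4 \sqrt{a}}.$$

Differentiating under the integral sign brings down a factor of $(-t^2)$:
$$\frac{dJ}{da} = \int_{-\infty}^{\infty} \frac{t^{2} e^{- a t^{2}}}{4} \, dt = \frac{\sqrt{\pi}}{8 a^{\frac{3}{2}}}.$$

The integral on the left is $-I$, so $I = - \frac{\sqrt{\pi}}{8 a^{\frac{3}{2}}}$.

Setting $a = \frac{2}{5}$:
$$I = - \frac{5 \sqrt{10} \sqrt{\pi}}{32}.$$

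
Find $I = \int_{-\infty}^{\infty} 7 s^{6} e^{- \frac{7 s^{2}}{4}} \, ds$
$\frac{240 \sqrt{7} \sqrt{\pi}}{343}$

Start from the elementary integral
$$J(a) = \int_{-\infty}^{\infty} 7 e^{- a s^{2}} \, ds = \frac{7 \sqrt{\pi}}{\sqrt{a}}.$$

Differentiating under the integral sign brings down a factor of $(-s^2)$:
$$\frac{dJ}{da} = \int_{-\infty}^{\infty} - 7 s^{2} e^{- a s^{2}} \, ds = - \frac{7 \sqrt{\pi}}{2 a^{\frac{3}{2}}}.$$

Repeating $3$ times in total — each differentiation brings down another $(-s^2)$ — gives
$$\frac{d^{3}J}{da^{3}} = \int_{-\infty}^{\infty} - 7 s^{6} e^{- a s^{2}} \, ds = - \frac{105 \sqrt{\pi}}{8 a^{\frac{7}{2}}},$$
and the integrand here is $(-1)^{3}$ times the target integrand, so $I = (-1)^{3}\,\frac{d^{3}J}{da^{3}} = \frac{105 \sqrt{\pi}}{8 a^{\frac{7}{2}}}$.

Setting $a = \frac{7}{4}$:
$$I = \frac{240 \sqrt{7} \sqrt{\pi}}{343}.$$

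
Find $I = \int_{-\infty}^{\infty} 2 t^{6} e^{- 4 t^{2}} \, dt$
$\frac{15 \sqrt{\pi}}{512}$

Start from the elementary integral
$$J(a) = \int_{-\infty}^{\infty} 2 e^{- a t^{2}} \, dt = \frac{2 \sqrt{\pi}}{\sqrt{a}}.$$

Differentiating under the integral sign brings down a factor of $(-t^2)$:
$$\frac{dJ}{da} = \int_{-\infty}^{\infty} - 2 t^{2} e^{- a t^{2}} \, dt = - \frac{\sqrt{\pi}}{a^{\frac{3}{2}}}.$$

Repeating $3$ times in total — each differentiation brings down another $(-t^2)$ — gives
$$\frac{d^{3}J}{da^{3}} = \int_{-\infty}^{\infty} - 2 t^{6} e^{- a t^{2}} \, dt = - \frac{15 \sqrt{\pi}}{4 a^{\frac{7}{2}}},$$
and the integrand here is $(-1)^{3}$ times the target integrand, so $I = (-1)^{3}\,\frac{d^{3}J}{da^{3}} = \frac{15 \sqrt{\pi}}{4 a^{\frac{7}{2}}}$.

Setting $a = 4$:
$$I = \frac{15 \sqrt{\pi}}{512}.$$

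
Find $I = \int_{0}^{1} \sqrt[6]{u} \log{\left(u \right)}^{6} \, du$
$\frac{201553920}{823543}$

Start from the elementary integral
$$J(a) = \int_{0}^{1} u^{a} \, du = \frac{1}{a + 1}.$$

Differentiating under the integral sign brings down a factor of $\ln u$:
$$\frac{dJ}{da} = \int_{0}^{1} u^{a} \log{\left(u \right)} \, du = - \frac{1}{\left(a + 1\right)^{2}}.$$

Repeating $6$ times in total — each differentiation brings down another $\ln u$ — gives
$$\frac{d^{6}J}{da^{6}} = \int_{0}^{1} u^{a} \log{\left(u \right)}^{6} \, du = \frac{720}{\left(a + 1\right)^{7}},$$
and the integrand here is exactly the target integrand, so $I = \frac{720}{\left(a + 1\right)^{7}}$.

Setting $a = \frac{1}{6}$:
$$I = \frac{201553920}{823543}.$$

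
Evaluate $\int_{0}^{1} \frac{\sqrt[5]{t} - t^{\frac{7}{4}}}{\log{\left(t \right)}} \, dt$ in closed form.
$- \log{\left(55 \right)} + \log{\left(24 \right)}$

Consider the one-parameter family: let $I(a) = \int_{0}^{1} \frac{\sqrt[5]{t} - t^{a}}{\log{\left(t \right)}} \, dt$.

Since $\dfrac{\partial}{\partial a}\,t^{a} = t^{a} \ln t$, the $\ln t$ in the denominator cancels and
$$\frac{dI}{da} = \int_{0}^{1} -1 t^{a} \, dt = -1 \left[\frac{t^{a+1}}{a+1}\right]_0^1 = - \frac{1}{a + 1}.$$

Integrating with respect to $a$ gives $I(a) = - \log{\left(\frac{5 a}{6} + \frac{5}{6} \right)} + C$.

At $a = \frac{1}{5}$ the integrand is identically $0$, so $I(\frac{1}{5}) = 0$. The closed form gives $0$, hence $C = 0$.

Setting $a = \frac{7}{4}$:
$$I = - \log{\left(55 \right)} + \log{\left(24 \right)}.$$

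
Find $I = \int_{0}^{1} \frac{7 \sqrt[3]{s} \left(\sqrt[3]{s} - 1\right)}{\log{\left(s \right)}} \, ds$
$\log{\left(\frac{78125}{16384} \right)}$

Introduce a parameter $a$ in the exponent: let $I(a) = \int_{0}^{1} \frac{7 \left(- \sqrt[3]{s} + s^{a}\right)}{\log{\left(s \right)}} \, ds$.

Since $\dfrac{\partial}{\partial a}\,s^{a} = s^{a} \ln s$, the $\ln s$ in the denominator cancels and
$$\frac{dI}{da} = \int_{0}^{1} 7 s^{a} \, ds = 7 \left[\frac{s^{a+1}}{a+1}\right]_0^1 = \frac{7}{a + 1}.$$

Integrating with respect to $a$ gives $I(a) = \log{\left(\frac{2187 \left(a + 1\right)^{7}}{16384} \right)} + C$.

At $a = \frac{1}{3}$ the integrand is identically $0$, so $I(\frac{1}{3}) = 0$. The closed form gives $0$, hence $C = 0$.

Setting $a = \frac{2}{3}$:
$$I = \log{\left(\frac{78125}{16384} \right)}.$$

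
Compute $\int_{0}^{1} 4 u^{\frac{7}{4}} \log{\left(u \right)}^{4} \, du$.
$\frac{98304}{161051}$

Begin with the known integral
$$J(a) = \int_{0}^{1} 4 u^{a} \, du = \frac{4}{a + 1}.$$

Differentiating under the integral sign brings down a factor of $\ln u$:
$$\frac{dJ}{da} = \int_{0}^{1} 4 u^{a} \log{\left(u \right)} \, du = - \frac{4}{\left(a + 1\right)^{2}}.$$

Repeating $4$ times in total — each differentiation brings down another $\ln u$ — gives
$$\frac{d^{4}J}{da^{4}} = \int_{0}^{1} 4 u^{a} \log{\left(u \right)}^{4} \, du = \frac{96}{\left(a + 1\right)^{5}},$$
and the integrand here is exactly the target integrand, so $I = \frac{96}{\left(a + 1\right)^{5}}$.

Setting $a = \frac{7}{4}$:
$$I = \frac{98304}{161051}.$$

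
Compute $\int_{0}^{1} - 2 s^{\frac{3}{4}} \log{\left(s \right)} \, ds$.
$\frac{32}{49}$

Start from the elementary integral
$$J(a) = \int_{0}^{1} - 2 s^{a} \, ds = - \frac{2}{a + 1}.$$

Differentiating under the integral sign brings down a factor of $\ln s$:
$$\frac{dJ}{da} = \int_{0}^{1} - 2 s^{a} \log{\left(s \right)} \, ds = \frac{2}{\left(a + 1\right)^{2}}.$$

The integral on the left is $I$, so $I = \frac{2}{\left(a + 1\right)^{2}}$.

Setting $a = \frac{3}{4}$:
$$I = \frac{32}{49}.$$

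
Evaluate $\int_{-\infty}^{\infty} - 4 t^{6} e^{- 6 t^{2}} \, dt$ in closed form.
$- \frac{5 \sqrt{6} \sqrt{\pi}}{864}$

Begin with the known integral
$$J(a) = \int_{-\infty}^{\infty} - 4 e^{- a t^{2}} \, dt = - \frac{4 \sqrt{\pi}}{\sqrt{a}}.$$

Differentiating under the integral sign brings down a factor of $(-t^2)$:
$$\frac{dJ}{da} = \int_{-\infty}^{\infty} 4 t^{2} e^{- a t^{2}} \, dt = \frac{2 \sqrt{\pi}}{a^{\frac{3}{2}}}.$$

Repeating $3$ times in total — each differentiation brings down another $(-t^2)$ — gives
$$\frac{d^{3}J}{da^{3}} = \int_{-\infty}^{\infty} 4 t^{6} e^{- a t^{2}} \, dt = \frac{15 \sqrt{\pi}}{2 a^{\frac{7}{2}}},$$
and the integrand here is $(-1)^{3}$ times the target integrand, so $I = (-1)^{3}\,\frac{d^{3}J}{da^{3}} = - \frac{15 \sqrt{\pi}}{2 a^{\frac{7}{2}}}$.

Setting $a = 6$:
$$I = - \frac{5 \sqrt{6} \sqrt{\pi}}{864}.$$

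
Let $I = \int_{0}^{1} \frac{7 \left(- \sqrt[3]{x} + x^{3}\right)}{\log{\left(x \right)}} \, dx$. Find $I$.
$\log{\left(2187 \right)}$

Introduce a parameter $a$ in the exponent: let $I(a) = \int_{0}^{1} \frac{7 \left(x^{3} - x^{a}\right)}{\log{\left(x \right)}} \, dx$.

Since $\dfrac{\partial}{\partial a}\,x^{a} = x^{a} \ln x$, the $\ln x$ in the denominator cancels and
$$\frac{dI}{da} = \int_{0}^{1} -7 x^{a} \, dx = -7 \left[\frac{x^{a+1}}{a+1}\right]_0^1 = - \frac{7}{a + 1}.$$

Integrating with respect to $a$ gives $I(a) = - \log{\left(\frac{\left(a + 1\right)^{7}}{16384} \right)} + C$.

At $a = 3$ the integrand is identically $0$, so $I(3) = 0$. The closed form gives $0$, hence $C = 0$.

Setting $a = \frac{1}{3}$:
$$I = \log{\left(2187 \right)}.$$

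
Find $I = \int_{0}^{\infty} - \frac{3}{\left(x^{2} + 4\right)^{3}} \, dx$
$- \frac{9 \pi}{512}$

Begin with the known result
$$J(a) = \int_{0}^{\infty} - \frac{3}{a^{2} + x^{2}} \, dx = - \frac{3 \pi}{2 a}.$$

Differentiating under the integral sign with respect to $a$,
$$\frac{dJ}{da} = \int_{0}^{\infty} \frac{6 a}{\left(a^{2} + x^{2}\right)^{2}} \, dx = \frac{3 \pi}{2 a^{2}},$$
so $\int_{0}^{\infty} - \frac{3}{\left(a^{2} + x^{2}\right)^{2}} \, dx = - \frac{3 \pi}{4 a^{3}}$.

Repeating — each differentiation of $1/(x^2+a^2)^j$ produces $-2ja/(x^2+a^2)^{j+1}$ — and dividing through by $-2ja$ at each step yields, after $2$ differentiations in total,
$$\int_{0}^{\infty} - \frac{3}{\left(a^{2} + x^{2}\right)^{3}} \, dx = - \frac{9 \pi}{16 a^{5}}.$$

Setting $a = 2$:
$$I = - \frac{9 \pi}{512}.$$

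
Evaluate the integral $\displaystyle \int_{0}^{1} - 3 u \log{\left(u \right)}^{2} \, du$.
$- \frac{3}{4}$

Start from the elementary integral
$$J(a) = \int_{0}^{1} - 3 u^{a} \, du = - \frac{3}{a + 1}.$$

Differentiating under the integral sign brings down a factor of $\ln u$:
$$\frac{dJ}{da} = \int_{0}^{1} - 3 u^{a} \log{\left(u \right)} \, du = \frac{3}{\left(a + 1\right)^{2}}.$$

Repeating twice in total — each differentiation brings down another $\ln u$ — gives
$$\frac{d^{2}J}{da^{2}} = \int_{0}^{1} - 3 u^{a} \log{\left(u \right)}^{2} \, du = - \frac{6}{\left(a + 1\right)^{3}},$$
and the integrand here is exactly the target integrand, so $I = - \frac{6}{\left(a + 1\right)^{3}}$.

Setting $a = 1$:
$$I = - \frac{3}{4}.$$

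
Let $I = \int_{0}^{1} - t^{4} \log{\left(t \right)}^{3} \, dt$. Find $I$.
$\frac{6}{625}$

Consider the simpler parametrised integral
$$J(a) = \int_{0}^{1} - t^{a} \, dt = - \frac{1}{a + 1}.$$

Differentiating under the integral sign brings down a factor of $\ln t$:
$$\frac{dJ}{da} = \int_{0}^{1} - t^{a} \log{\left(t \right)} \, dt = \frac{1}{\left(a + 1\right)^{2}}.$$

Repeating $3$ times in total — each differentiation brings down another $\ln t$ — gives
$$\frac{d^{3}J}{da^{3}} = \int_{0}^{1} - t^{a} \log{\left(t \right)}^{3} \, dt = \frac{6}{\left(a + 1\right)^{4}},$$
and the integrand here is exactly the target integrand, so $I = \frac{6}{\left(a + 1\right)^{4}}$.

Setting $a = 4$:
$$I = \frac{6}{625}.$$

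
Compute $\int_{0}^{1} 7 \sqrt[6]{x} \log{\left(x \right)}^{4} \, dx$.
$\frac{186624}{2401}$

Consider the simpler parametrised integral
$$J(a) = \int_{0}^{1} 7 x^{a} \, dx = \frac{7}{a + 1}.$$

Differentiating under the integral sign brings down a factor of $\ln x$:
$$\frac{dJ}{da} = \int_{0}^{1} 7 x^{a} \log{\left(x \right)} \, dx = - \frac{7}{\left(a + 1\right)^{2}}.$$

Repeating $4$ times in total — each differentiation brings down another $\ln x$ — gives
$$\frac{d^{4}J}{da^{4}} = \int_{0}^{1} 7 x^{a} \log{\left(x \right)}^{4} \, dx = \frac{168}{\left(a + 1\right)^{5}},$$
and the integrand here is exactly the target integrand, so $I = \frac{168}{\left(a + 1\right)^{5}}$.

Setting $a = \frac{1}{6}$:
$$I = \frac{186624}{2401}.$$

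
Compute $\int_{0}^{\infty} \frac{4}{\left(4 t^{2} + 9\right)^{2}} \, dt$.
$\frac{\pi}{54}$

Recall the elementary integral
$$J(a) = \int_{0}^{\infty} \frac{1}{4 \left(a^{2} + t^{2}\right)} \, dt = \frac{\pi}{8 a}.$$

Differentiating under the integral sign with respect to $a$,
$$\frac{dJ}{da} = \int_{0}^{\infty} - \frac{a}{2 \left(a^{2} + t^{2}\right)^{2}} \, dt = - \frac{\pi}{8 a^{2}},$$
so $\int_{0}^{\infty} \frac{1}{4 \left(a^{2} + t^{2}\right)^{2}} \, dt = \frac{\pi}{16 a^{3}}$.

Setting $a = \frac{3}{2}$:
$$I = \frac{\pi}{54}.$$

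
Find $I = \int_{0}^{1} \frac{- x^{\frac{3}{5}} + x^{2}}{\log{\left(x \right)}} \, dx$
$\log{\left(\frac{15}{8} \right)}$

Introduce a parameter $a$ in the exponent: let $I(a) = \int_{0}^{1} \frac{- x^{\frac{3}{5}} + x^{a}}{\log{\left(x \right)}} \, dx$.

Since $\dfrac{\partial}{\partial a}\,x^{a} = x^{a} \ln x$, the $\ln x$ in the denominator cancels and
$$\frac{dI}{da} = \int_{0}^{1} x^{a} \, dx = \left[\frac{x^{a+1}}{a+1}\right]_0^1 = \frac{1}{a + 1}.$$

Integrating with respect to $a$ gives $I(a) = \log{\left(\frac{5 a}{8} + \frac{5}{8} \right)} + C$.

At $a = \frac{3}{5}$ the integrand is identically $0$, so $I(\frac{3}{5}) = 0$. The closed form gives $0$, hence $C = 0$.

Setting $a = 2$:
$$I = \log{\left(\frac{15}{8} \right)}.$$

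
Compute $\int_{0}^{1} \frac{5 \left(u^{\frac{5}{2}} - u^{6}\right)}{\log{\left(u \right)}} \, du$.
$- \log{\left(32 \right)}$

Introduce a parameter $a$ in the exponent: let $I(a) = \int_{0}^{1} \frac{5 \left(- u^{6} + u^{a}\right)}{\log{\left(u \right)}} \, du$.

Since $\dfrac{\partial}{\partial a}\,u^{a} = u^{a} \ln u$, the $\ln u$ in the denominator cancels and
$$\frac{dI}{da} = \int_{0}^{1} 5 u^{a} \, du = 5 \left[\frac{u^{a+1}}{a+1}\right]_0^1 = \frac{5}{a + 1}.$$

Integrating with respect to $a$ gives $I(a) = \log{\left(\frac{\left(a + 1\right)^{5}}{16807} \right)} + C$.

At $a = 6$ the integrand is identically $0$, so $I(6) = 0$. The closed form gives $0$, hence $C = 0$.

Setting $a = \frac{5}{2}$:
$$I = - \log{\left(32 \right)}.$$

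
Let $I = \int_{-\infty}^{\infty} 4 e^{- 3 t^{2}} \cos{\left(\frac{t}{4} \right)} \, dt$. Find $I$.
$\frac{4 \sqrt{3} \sqrt{\pi}}{3 e^{\frac{1}{192}}}$

Treat the cosine frequency as a parameter and define $I(b) = \int_{-\infty}^{\infty} 4 e^{- 3 t^{2}} \cos{\left(b t \right)} \, dt$.

Differentiating under the integral sign,
$$I'(b) = \int_{-\infty}^{\infty} - 4 t e^{- 3 t^{2}} \sin{\left(b t \right)} \, dt.$$

Integrate $\int_{-\infty}^{\infty} t \sin(b t)\, e^{- 3 t^{2}}\, dt$ by parts with $u = \sin(b t)$ and $dv = t\, e^{- 3 t^{2}}\, dt$, giving $v = - \frac{e^{- 3 t^{2}}}{6}$. The boundary term vanishes and
$$\int_{-\infty}^{\infty} t \sin(b t)\, e^{- 3 t^{2}}\, dt = \frac{b}{6} \int_{-\infty}^{\infty} \cos(b t)\, e^{- 3 t^{2}}\, dt,$$
so $I'(b) = - \frac{b}{6}\, I(b)$.

This is a separable first-order ODE; solving with the initial condition $I(0) = \int_{-\infty}^{\infty} 4 e^{- 3 t^{2}}\,dt = \frac{4 \sqrt{3} \sqrt{\pi}}{3}$ gives
$$I(b) = \frac{4 \sqrt{3} \sqrt{\pi} e^{- \frac{b^{2}}{12}}}{3}.$$

Setting $b = \frac{1}{4}$:
$$I = \frac{4 \sqrt{3} \sqrt{\pi}}{3 e^{\frac{1}{192}}}.$$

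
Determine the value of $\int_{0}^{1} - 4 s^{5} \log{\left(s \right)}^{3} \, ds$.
$\frac{1}{54}$

Begin with the known integral
$$J(a) = \int_{0}^{1} - 4 s^{a} \, ds = - \frac{4}{a + 1}.$$

Differentiating under the integral sign brings down a factor of $\ln s$:
$$\frac{dJ}{da} = \int_{0}^{1} - 4 s^{a} \log{\left(s \right)} \, ds = \frac{4}{\left(a + 1\right)^{2}}.$$

Repeating $3$ times in total — each differentiation brings down another $\ln s$ — gives
$$\frac{d^{3}J}{da^{3}} = \int_{0}^{1} - 4 s^{a} \log{\left(s \right)}^{3} \, ds = \frac{24}{\left(a + 1\right)^{4}},$$
and the integrand here is exactly the target integrand, so $I = \frac{24}{\left(a + 1\right)^{4}}$.

Setting $a = 5$:
$$I = \frac{1}{54}.$$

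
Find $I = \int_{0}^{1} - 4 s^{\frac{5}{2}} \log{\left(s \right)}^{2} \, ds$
$- \frac{64}{343}$

Begin with the known integral
$$J(a) = \int_{0}^{1} - 4 s^{a} \, ds = - \frac{4}{a + 1}.$$

Differentiating under the integral sign brings down a factor of $\ln s$:
$$\frac{dJ}{da} = \int_{0}^{1} - 4 s^{a} \log{\left(s \right)} \, ds = \frac{4}{\left(a + 1\right)^{2}}.$$

Repeating twice in total — each differentiation brings down another $\ln s$ — gives
$$\frac{d^{2}J}{da^{2}} = \int_{0}^{1} - 4 s^{a} \log{\left(s \right)}^{2} \, ds = - \frac{8}{\left(a + 1\right)^{3}},$$
and the integrand here is exactly the target integrand, so $I = - \frac{8}{\left(a + 1\right)^{3}}$.

Setting $a = \frac{5}{2}$:
$$I = - \frac{64}{343}.$$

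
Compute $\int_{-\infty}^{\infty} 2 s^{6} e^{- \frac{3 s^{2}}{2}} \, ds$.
$\frac{10 \sqrt{6} \sqrt{\pi}}{27}$

Consider the simpler parametrised integral
$$J(a) = \int_{-\infty}^{\infty} 2 e^{- a s^{2}} \, ds = \frac{2 \sqrt{\pi}}{\sqrt{a}}.$$

Differentiating under the integral sign brings down a factor of $(-s^2)$:
$$\frac{dJ}{da} = \int_{-\infty}^{\infty} - 2 s^{2} e^{- a s^{2}} \, ds = - \frac{\sqrt{\pi}}{a^{\frac{3}{2}}}.$$

Repeating $3$ times in total — each differentiation brings down another $(-s^2)$ — gives
$$\frac{d^{3}J}{da^{3}} = \int_{-\infty}^{\infty} - 2 s^{6} e^{- a s^{2}} \, ds = - \frac{15 \sqrt{\pi}}{4 a^{\frac{7}{2}}},$$
and the integrand here is $(-1)^{3}$ times the target integrand, so $I = (-1)^{3}\,\frac{d^{3}J}{da^{3}} = \frac{15 \sqrt{\pi}}{4 a^{\frac{7}{2}}}$.

Setting $a = \frac{3}{2}$:
$$I = \frac{10 \sqrt{6} \sqrt{\pi}}{27}.$$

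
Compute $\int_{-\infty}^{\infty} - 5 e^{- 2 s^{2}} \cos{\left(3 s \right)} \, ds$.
$- \frac{5 \sqrt{2} \sqrt{\pi}}{2 e^{\frac{9}{8}}}$

Treat the cosine frequency as a parameter and define $I(b) = \int_{-\infty}^{\infty} - 5 e^{- 2 s^{2}} \cos{\left(b s \right)} \, ds$.

Differentiating under the integral sign,
$$I'(b) = \int_{-\infty}^{\infty} 5 s e^{- 2 s^{2}} \sin{\left(b s \right)} \, ds.$$

Integrate $\int_{-\infty}^{\infty} s \sin(b s)\, e^{- 2 s^{2}}\, ds$ by parts with $u = \sin(b s)$ and $dv = s\, e^{- 2 s^{2}}\, ds$, giving $v = - \frac{e^{- 2 s^{2}}}{4}$. The boundary term vanishes and
$$\int_{-\infty}^{\infty} s \sin(b s)\, e^{- 2 s^{2}}\, ds = \frac{b}{4} \int_{-\infty}^{\infty} \cos(b s)\, e^{- 2 s^{2}}\, ds,$$
so $I'(b) = - \frac{b}{4}\, I(b)$.

This is a separable first-order ODE; solving with the initial condition $I(0) = \int_{-\infty}^{\infty} - 5 e^{- 2 s^{2}}\,ds = - \frac{5 \sqrt{2} \sqrt{\pi}}{2}$ gives
$$I(b) = - \frac{5 \sqrt{2} \sqrt{\pi} e^{- \frac{b^{2}}{8}}}{2}.$$

Setting $b = 3$:
$$I = - \frac{5 \sqrt{2} \sqrt{\pi}}{2 e^{\frac{9}{8}}}.$$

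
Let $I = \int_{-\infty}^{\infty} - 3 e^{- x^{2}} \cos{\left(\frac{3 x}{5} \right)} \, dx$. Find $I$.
$- \frac{3 \sqrt{\pi}}{e^{\frac{9}{100}}}$

Define $I(b) = \int_{-\infty}^{\infty} - 3 e^{- x^{2}} \cos{\left(b x \right)} \, dx$.

Differentiating under the integral sign,
$$I'(b) = \int_{-\infty}^{\infty} 3 x e^{- x^{2}} \sin{\left(b x \right)} \, dx.$$

Integrate $\int_{-\infty}^{\infty} x \sin(b x)\, e^{- x^{2}}\, dx$ by parts with $u = \sin(b x)$ and $dv = x\, e^{- x^{2}}\, dx$, giving $v = - \frac{e^{- x^{2}}}{2}$. The boundary term vanishes and
$$\int_{-\infty}^{\infty} x \sin(b x)\, e^{- x^{2}}\, dx = \frac{b}{2} \int_{-\infty}^{\infty} \cos(b x)\, e^{- x^{2}}\, dx,$$
so $I'(b) = - \frac{b}{2}\, I(b)$.

This is a separable first-order ODE; solving with the initial condition $I(0) = \int_{-\infty}^{\infty} - 3 e^{- x^{2}}\,dx = - 3 \sqrt{\pi}$ gives
$$I(b) = - 3 \sqrt{\pi} e^{- \frac{b^{2}}{4}}.$$

Setting $b = \frac{3}{5}$:
$$I = - \frac{3 \sqrt{\pi}}{e^{\frac{9}{100}}}.$$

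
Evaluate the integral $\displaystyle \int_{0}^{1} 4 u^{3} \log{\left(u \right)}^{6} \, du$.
$\frac{45}{256}$

Begin with the known integral
$$J(a) = \int_{0}^{1} 4 u^{a} \, du = \frac{4}{a + 1}.$$

Differentiating under the integral sign brings down a factor of $\ln u$:
$$\frac{dJ}{da} = \int_{0}^{1} 4 u^{a} \log{\left(u \right)} \, du = - \frac{4}{\left(a + 1\right)^{2}}.$$

Repeating $6$ times in total — each differentiation brings down another $\ln u$ — gives
$$\frac{d^{6}J}{da^{6}} = \int_{0}^{1} 4 u^{a} \log{\left(u \right)}^{6} \, du = \frac{2880}{\left(a + 1\right)^{7}},$$
and the integrand here is exactly the target integrand, so $I = \frac{2880}{\left(a + 1\right)^{7}}$.

Setting $a = 3$:
$$I = \frac{45}{256}.$$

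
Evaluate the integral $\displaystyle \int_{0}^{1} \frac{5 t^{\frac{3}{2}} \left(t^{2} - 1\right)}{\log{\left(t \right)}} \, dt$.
$- \log{\left(\frac{3125}{59049} \right)}$

Replace the exponent $\frac{3}{2}$ by a parameter $a$: let $I(a) = \int_{0}^{1} \frac{5 \left(t^{\frac{7}{2}} - t^{a}\right)}{\log{\left(t \right)}} \, dt$.

Since $\dfrac{\partial}{\partial a}\,t^{a} = t^{a} \ln t$, the $\ln t$ in the denominator cancels and
$$\frac{dI}{da} = \int_{0}^{1} -5 t^{a} \, dt = -5 \left[\frac{t^{a+1}}{a+1}\right]_0^1 = - \frac{5}{a + 1}.$$

Integrating with respect to $a$ gives $I(a) = - \log{\left(\frac{32 \left(a + 1\right)^{5}}{59049} \right)} + C$.

At $a = \frac{7}{2}$ the integrand is identically $0$, so $I(\frac{7}{2}) = 0$. The closed form gives $0$, hence $C = 0$.

Setting $a = \frac{3}{2}$:
$$I = - \log{\left(\frac{3125}{59049} \right)}.$$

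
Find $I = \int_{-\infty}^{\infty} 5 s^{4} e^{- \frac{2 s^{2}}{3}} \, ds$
$\frac{135 \sqrt{6} \sqrt{\pi}}{32}$

Consider the simpler parametrised integral
$$J(a) = \int_{-\infty}^{\infty} 5 e^{- a s^{2}} \, ds = \frac{5 \sqrt{\pi}}{\sqrt{a}}.$$

Differentiating under the integral sign brings down a factor of $(-s^2)$:
$$\frac{dJ}{da} = \int_{-\infty}^{\infty} - 5 s^{2} e^{- a s^{2}} \, ds = - \frac{5 \sqrt{\pi}}{2 a^{\frac{3}{2}}}.$$

Repeating twice in total — each differentiation brings down another $(-s^2)$ — gives
$$\frac{d^{2}J}{da^{2}} = \int_{-\infty}^{\infty} 5 s^{4} e^{- a s^{2}} \, ds = \frac{15 \sqrt{\pi}}{4 a^{\frac{5}{2}}},$$
and the integrand here is exactly the target integrand, so $I = \frac{15 \sqrt{\pi}}{4 a^{\frac{5}{2}}}$.

Setting $a = \frac{2}{3}$:
$$I = \frac{135 \sqrt{6} \sqrt{\pi}}{32}.$$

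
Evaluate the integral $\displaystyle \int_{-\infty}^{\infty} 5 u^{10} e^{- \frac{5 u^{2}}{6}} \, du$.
$\frac{45927 \sqrt{30} \sqrt{\pi}}{625}$

Start from the elementary integral
$$J(a) = \int_{-\infty}^{\infty} 5 e^{- a u^{2}} \, du = \frac{5 \sqrt{\pi}}{\sqrt{a}}.$$

Differentiating under the integral sign brings down a factor of $(-u^2)$:
$$\frac{dJ}{da} = \int_{-\infty}^{\infty} - 5 u^{2} e^{- a u^{2}} \, du = - \frac{5 \sqrt{\pi}}{2 a^{\frac{3}{2}}}.$$

Repeating $5$ times in total — each differentiation brings down another $(-u^2)$ — gives
$$\frac{d^{5}J}{da^{5}} = \int_{-\infty}^{\infty} - 5 u^{10} e^{- a u^{2}} \, du = - \frac{4725 \sqrt{\pi}}{32 a^{\frac{11}{2}}},$$
and the integrand here is $(-1)^{5}$ times the target integrand, so $I = (-1)^{5}\,\frac{d^{5}J}{da^{5}} = \frac{4725 \sqrt{\pi}}{32 a^{\frac{11}{2}}}$.

Setting $a = \frac{5}{6}$:
$$I = \frac{45927 \sqrt{30} \sqrt{\pi}}{625}.$$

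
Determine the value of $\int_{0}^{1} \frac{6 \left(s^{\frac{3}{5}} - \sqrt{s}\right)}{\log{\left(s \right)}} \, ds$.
$\log{\left(\frac{16777216}{11390625} \right)}$

Replace the exponent $\frac{3}{5}$ by a parameter $a$: let $I(a) = \int_{0}^{1} \frac{6 \left(- \sqrt{s} + s^{a}\right)}{\log{\left(s \right)}} \, ds$.

Since $\dfrac{\partial}{\partial a}\,s^{a} = s^{a} \ln s$, the $\ln s$ in the denominator cancels and
$$\frac{dI}{da} = \int_{0}^{1} 6 s^{a} \, ds = 6 \left[\frac{s^{a+1}}{a+1}\right]_0^1 = \frac{6}{a + 1}.$$

Integrating with respect to $a$ gives $I(a) = \log{\left(\frac{64 \left(a + 1\right)^{6}}{729} \right)} + C$.

At $a = \frac{1}{2}$ the integrand is identically $0$, so $I(\frac{1}{2}) = 0$. The closed form gives $0$, hence $C = 0$.

Setting $a = \frac{3}{5}$:
$$I = \log{\left(\frac{16777216}{11390625} \right)}.$$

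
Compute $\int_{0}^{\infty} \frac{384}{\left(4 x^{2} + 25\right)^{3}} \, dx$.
$\frac{36 \pi}{3125}$

Start from the standard arctangent integral
$$J(a) = \int_{0}^{\infty} \frac{6}{a^{2} + x^{2}} \, dx = \frac{3 \pi}{a}.$$

Differentiating under the integral sign with respect to $a$,
$$\frac{dJ}{da} = \int_{0}^{\infty} - \frac{12 a}{\left(a^{2} + x^{2}\right)^{2}} \, dx = - \frac{3 \pi}{a^{2}},$$
so $\int_{0}^{\infty} \frac{6}{\left(a^{2} + x^{2}\right)^{2}} \, dx = \frac{3 \pi}{2 a^{3}}$.

Repeating — each differentiation of $1/(x^2+a^2)^j$ produces $-2ja/(x^2+a^2)^{j+1}$ — and dividing through by $-2ja$ at each step yields, after $2$ differentiations in total,
$$\int_{0}^{\infty} \frac{6}{\left(a^{2} + x^{2}\right)^{3}} \, dx = \frac{9 \pi}{8 a^{5}}.$$

Setting $a = \frac{5}{2}$:
$$I = \frac{36 \pi}{3125}.$$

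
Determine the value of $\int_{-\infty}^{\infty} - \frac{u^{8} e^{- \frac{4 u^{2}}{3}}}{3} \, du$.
$- \frac{2835 \sqrt{3} \sqrt{\pi}}{8192}$

Consider the simpler parametrised integral
$$J(a) = \int_{-\infty}^{\infty} - \frac{e^{- a u^{2}}}{3} \, du = - \frac{\sqrt{\pi}}{3 \sqrt{a}}.$$

Differentiating under the integral sign brings down a factor of $(-u^2)$:
$$\frac{dJ}{da} = \int_{-\infty}^{\infty} \frac{u^{2} e^{- a u^{2}}}{3} \, du = \frac{\sqrt{\pi}}{6 a^{\frac{3}{2}}}.$$

Repeating $4$ times in total — each differentiation brings down another $(-u^2)$ — gives
$$\frac{d^{4}J}{da^{4}} = \int_{-\infty}^{\infty} - \frac{u^{8} e^{- a u^{2}}}{3} \, du = - \frac{35 \sqrt{\pi}}{16 a^{\frac{9}{2}}},$$
and the integrand here is exactly the target integrand, so $I = - \frac{35 \sqrt{\pi}}{16 a^{\frac{9}{2}}}$.

Setting $a = \frac{4}{3}$:
$$I = - \frac{2835 \sqrt{3} \sqrt{\pi}}{8192}.$$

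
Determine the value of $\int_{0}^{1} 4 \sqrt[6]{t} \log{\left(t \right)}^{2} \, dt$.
$\frac{1728}{343}$

Begin with the known integral
$$J(a) = \int_{0}^{1} 4 t^{a} \, dt = \frac{4}{a + 1}.$$

Differentiating under the integral sign brings down a factor of $\ln t$:
$$\frac{dJ}{da} = \int_{0}^{1} 4 t^{a} \log{\left(t \right)} \, dt = - \frac{4}{\left(a + 1\right)^{2}}.$$

Repeating twice in total — each differentiation brings down another $\ln t$ — gives
$$\frac{d^{2}J}{da^{2}} = \int_{0}^{1} 4 t^{a} \log{\left(t \right)}^{2} \, dt = \frac{8}{\left(a + 1\right)^{3}},$$
and the integrand here is exactly the target integrand, so $I = \frac{8}{\left(a + 1\right)^{3}}$.

Setting $a = \frac{1}{6}$:
$$I = \frac{1728}{343}.$$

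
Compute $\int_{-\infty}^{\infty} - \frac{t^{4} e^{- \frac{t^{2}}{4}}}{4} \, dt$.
$- 6 \sqrt{\pi}$

Start from the elementary integral
$$J(a) = \int_{-\infty}^{\infty} - \frac{e^{- a t^{2}}}{4} \, dt = - \frac{\sqrt{\pi}}{4 \sqrt{a}}.$$

Differentiating under the integral sign brings down a factor of $(-t^2)$:
$$\frac{dJ}{da} = \int_{-\infty}^{\infty} \frac{t^{2} e^{- a t^{2}}}{4} \, dt = \frac{\sqrt{\pi}}{8 a^{\frac{3}{2}}}.$$

Repeating twice in total — each differentiation brings down another $(-t^2)$ — gives
$$\frac{d^{2}J}{da^{2}} = \int_{-\infty}^{\infty} - \frac{t^{4} e^{- a t^{2}}}{4} \, dt = - \frac{3 \sqrt{\pi}}{16 a^{\frac{5}{2}}},$$
and the integrand here is exactly the target integrand, so $I = - \frac{3 \sqrt{\pi}}{16 a^{\frac{5}{2}}}$.

Setting $a = \frac{1}{4}$:
$$I = - 6 \sqrt{\pi}.$$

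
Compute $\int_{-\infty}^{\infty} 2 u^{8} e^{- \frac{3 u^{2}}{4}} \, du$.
$\frac{2240 \sqrt{3} \sqrt{\pi}}{81}$

Begin with the known integral
$$J(a) = \int_{-\infty}^{\infty} 2 e^{- a u^{2}} \, du = \frac{2 \sqrt{\pi}}{\sqrt{a}}.$$

Differentiating under the integral sign brings down a factor of $(-u^2)$:
$$\frac{dJ}{da} = \int_{-\infty}^{\infty} - 2 u^{2} e^{- a u^{2}} \, du = - \frac{\sqrt{\pi}}{a^{\frac{3}{2}}}.$$

Repeating $4$ times in total — each differentiation brings down another $(-u^2)$ — gives
$$\frac{d^{4}J}{da^{4}} = \int_{-\infty}^{\infty} 2 u^{8} e^{- a u^{2}} \, du = \frac{105 \sqrt{\pi}}{8 a^{\frac{9}{2}}},$$
and the integrand here is exactly the target integrand, so $I = \frac{105 \sqrt{\pi}}{8 a^{\frac{9}{2}}}$.

Setting $a = \frac{3}{4}$:
$$I = \frac{2240 \sqrt{3} \sqrt{\pi}}{81}.$$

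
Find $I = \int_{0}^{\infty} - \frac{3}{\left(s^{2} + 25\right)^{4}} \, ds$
$- \frac{3 \pi}{500000}$

Begin with the known result
$$J(a) = \int_{0}^{\infty} - \frac{3}{a^{2} + s^{2}} \, ds = - \frac{3 \pi}{2 a}.$$

Differentiating under the integral sign with respect to $a$,
$$\frac{dJ}{da} = \int_{0}^{\infty} \frac{6 a}{\left(a^{2} + s^{2}\right)^{2}} \, ds = \frac{3 \pi}{2 a^{2}},$$
so $\int_{0}^{\infty} - \frac{3}{\left(a^{2} + s^{2}\right)^{2}} \, ds = - \frac{3 \pi}{4 a^{3}}$.

Repeating — each differentiation of $1/(s^2+a^2)^j$ produces $-2ja/(s^2+a^2)^{j+1}$ — and dividing through by $-2ja$ at each step yields, after $3$ differentiations in total,
$$\int_{0}^{\infty} - \frac{3}{\left(a^{2} + s^{2}\right)^{4}} \, ds = - \frac{15 \pi}{32 a^{7}}.$$

Setting $a = 5$:
$$I = - \frac{3 \pi}{500000}.$$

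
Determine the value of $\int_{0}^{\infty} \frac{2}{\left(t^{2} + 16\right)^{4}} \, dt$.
$\frac{5 \pi}{262144}$

Recall the elementary integral
$$J(a) = \int_{0}^{\infty} \frac{2}{a^{2} + t^{2}} \, dt = \frac{\pi}{a}.$$

Differentiating under the integral sign with respect to $a$,
$$\frac{dJ}{da} = \int_{0}^{\infty} - \frac{4 a}{\left(a^{2} + t^{2}\right)^{2}} \, dt = - \frac{\pi}{a^{2}},$$
so $\int_{0}^{\infty} \frac{2}{\left(a^{2} + t^{2}\right)^{2}} \, dt = \frac{\pi}{2 a^{3}}$.

Repeating — each differentiation of $1/(t^2+a^2)^j$ produces $-2ja/(t^2+a^2)^{j+1}$ — and dividing through by $-2ja$ at each step yields, after $3$ differentiations in total,
$$\int_{0}^{\infty} \frac{2}{\left(a^{2} + t^{2}\right)^{4}} \, dt = \frac{5 \pi}{16 a^{7}}.$$

Setting $a = 4$:
$$I = \frac{5 \pi}{262144}.$$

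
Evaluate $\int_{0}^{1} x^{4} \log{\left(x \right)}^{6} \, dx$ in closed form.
$\frac{144}{15625}$

Start from the elementary integral
$$J(a) = \int_{0}^{1} x^{a} \, dx = \frac{1}{a + 1}.$$

Differentiating under the integral sign brings down a factor of $\ln x$:
$$\frac{dJ}{da} = \int_{0}^{1} x^{a} \log{\left(x \right)} \, dx = - \frac{1}{\left(a + 1\right)^{2}}.$$

Repeating $6$ times in total — each differentiation brings down another $\ln x$ — gives
$$\frac{d^{6}J}{da^{6}} = \int_{0}^{1} x^{a} \log{\left(x \right)}^{6} \, dx = \frac{720}{\left(a + 1\right)^{7}},$$
and the integrand here is exactly the target integrand, so $I = \frac{720}{\left(a + 1\right)^{7}}$.

Setting $a = 4$:
$$I = \frac{144}{15625}.$$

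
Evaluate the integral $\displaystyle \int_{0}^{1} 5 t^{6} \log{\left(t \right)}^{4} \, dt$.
$\frac{120}{16807}$

Consider the simpler parametrised integral
$$J(a) = \int_{0}^{1} 5 t^{a} \, dt = \frac{5}{a + 1}.$$

Differentiating under the integral sign brings down a factor of $\ln t$:
$$\frac{dJ}{da} = \int_{0}^{1} 5 t^{a} \log{\left(t \right)} \, dt = - \frac{5}{\left(a + 1\right)^{2}}.$$

Repeating $4$ times in total — each differentiation brings down another $\ln t$ — gives
$$\frac{d^{4}J}{da^{4}} = \int_{0}^{1} 5 t^{a} \log{\left(t \right)}^{4} \, dt = \frac{120}{\left(a + 1\right)^{5}},$$
and the integrand here is exactly the target integrand, so $I = \frac{120}{\left(a + 1\right)^{5}}$.

Setting $a = 6$:
$$I = \frac{120}{16807}.$$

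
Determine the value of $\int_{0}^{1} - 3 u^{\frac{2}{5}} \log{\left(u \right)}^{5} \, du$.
$\frac{5625000}{117649}$

Start from the elementary integral
$$J(a) = \int_{0}^{1} - 3 u^{a} \, du = - \frac{3}{a + 1}.$$

Differentiating under the integral sign brings down a factor of $\ln u$:
$$\frac{dJ}{da} = \int_{0}^{1} - 3 u^{a} \log{\left(u \right)} \, du = \frac{3}{\left(a + 1\right)^{2}}.$$

Repeating $5$ times in total — each differentiation brings down another $\ln u$ — gives
$$\frac{d^{5}J}{da^{5}} = \int_{0}^{1} - 3 u^{a} \log{\left(u \right)}^{5} \, du = \frac{360}{\left(a + 1\right)^{6}},$$
and the integrand here is exactly the target integrand, so $I = \frac{360}{\left(a + 1\right)^{6}}$.

Setting $a = \frac{2}{5}$:
$$I = \frac{5625000}{117649}.$$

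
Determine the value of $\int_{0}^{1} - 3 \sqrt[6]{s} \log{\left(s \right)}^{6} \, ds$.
$- \frac{604661760}{823543}$

Consider the simpler parametrised integral
$$J(a) = \int_{0}^{1} - 3 s^{a} \, ds = - \frac{3}{a + 1}.$$

Differentiating under the integral sign brings down a factor of $\ln s$:
$$\frac{dJ}{da} = \int_{0}^{1} - 3 s^{a} \log{\left(s \right)} \, ds = \frac{3}{\left(a + 1\right)^{2}}.$$

Repeating $6$ times in total — each differentiation brings down another $\ln s$ — gives
$$\frac{d^{6}J}{da^{6}} = \int_{0}^{1} - 3 s^{a} \log{\left(s \right)}^{6} \, ds = - \frac{2160}{\left(a + 1\right)^{7}},$$
and the integrand here is exactly the target integrand, so $I = - \frac{2160}{\left(a + 1\right)^{7}}$.

Setting $a = \frac{1}{6}$:
$$I = - \frac{604661760}{823543}.$$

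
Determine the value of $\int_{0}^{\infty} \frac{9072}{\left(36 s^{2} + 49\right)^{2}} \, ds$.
$\frac{54 \pi}{49}$

Start from the standard arctangent integral
$$J(a) = \int_{0}^{\infty} \frac{7}{a^{2} + s^{2}} \, ds = \frac{7 \pi}{2 a}.$$

Differentiating under the integral sign with respect to $a$,
$$\frac{dJ}{da} = \int_{0}^{\infty} - \frac{14 a}{\left(a^{2} + s^{2}\right)^{2}} \, ds = - \frac{7 \pi}{2 a^{2}},$$
so $\int_{0}^{\infty} \frac{7}{\left(a^{2} + s^{2}\right)^{2}} \, ds = \frac{7 \pi}{4 a^{3}}$.

Setting $a = \frac{7}{6}$:
$$I = \frac{54 \pi}{49}.$$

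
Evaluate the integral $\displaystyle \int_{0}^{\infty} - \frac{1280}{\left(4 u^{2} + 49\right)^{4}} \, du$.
$- \frac{100 \pi}{823543}$

Begin with the known result
$$J(a) = \int_{0}^{\infty} - \frac{5}{a^{2} + u^{2}} \, du = - \frac{5 \pi}{2 a}.$$

Differentiating under the integral sign with respect to $a$,
$$\frac{dJ}{da} = \int_{0}^{\infty} \frac{10 a}{\left(a^{2} + u^{2}\right)^{2}} \, du = \frac{5 \pi}{2 a^{2}},$$
so $\int_{0}^{\infty} - \frac{5}{\left(a^{2} + u^{2}\right)^{2}} \, du = - \frac{5 \pi}{4 a^{3}}$.

Repeating — each differentiation of $1/(u^2+a^2)^j$ produces $-2ja/(u^2+a^2)^{j+1}$ — and dividing through by $-2ja$ at each step yields, after $3$ differentiations in total,
$$\int_{0}^{\infty} - \frac{5}{\left(a^{2} + u^{2}\right)^{4}} \, du = - \frac{25 \pi}{32 a^{7}}.$$

Setting $a = \frac{7}{2}$:
$$I = - \frac{100 \pi}{823543}.$$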